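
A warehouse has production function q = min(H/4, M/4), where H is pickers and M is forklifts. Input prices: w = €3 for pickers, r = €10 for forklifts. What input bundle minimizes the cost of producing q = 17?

H* = 68, M* = 68

With a fixed-proportions technology, the cost-minimizing bundle uses no slack in either input: H/4 = M/4 = q.
So H = 4·17 = 68 and M = 4·17 = 68.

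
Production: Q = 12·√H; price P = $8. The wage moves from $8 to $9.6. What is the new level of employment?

H* = 25

From P·MP_H = w with MP_H = 6·H^(-1/2), the labor demand is H(w) = (48/w)^(2).
At w = 8: H = 36. At w = 9.6: H = 25.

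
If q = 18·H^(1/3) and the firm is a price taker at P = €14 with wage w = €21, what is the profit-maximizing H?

H* = 8

MP_H = (1/3)·18·H^(-2/3) = 6·H^(-2/3).
Profit maximization for a price taker requires P·MP_H = w: 14·6·H^(-2/3) = 21.
So H^(-2/3) = 0.25, which gives H = 8.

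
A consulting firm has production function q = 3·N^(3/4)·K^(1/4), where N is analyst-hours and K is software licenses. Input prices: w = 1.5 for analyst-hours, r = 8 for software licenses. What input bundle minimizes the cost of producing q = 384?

N* = 256, K* = 16

Cost minimization requires the marginal rate of technical substitution to equal the input-price ratio: MP_N/MP_K = w/r.
Here MP_N/MP_K = (3/4)·(K/N)/(1/4) = 3·(K/N). Setting this equal to 1.5/8 = 0.1875 gives K = 0.0625N.
Substituting into q = 384: 3·N^(3/4)·(0.0625N)^(1/4) = 384.
Solving, N = 256 and K = 16.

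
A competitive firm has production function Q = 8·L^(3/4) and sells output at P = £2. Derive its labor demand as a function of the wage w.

L(w) = 20736/w^(4)

MP_L = (3/4)·8·L^(-1/4) = 6·L^(-1/4).
Setting P·MP_L = w: 12·L^(-1/4) = w.
Solving for L: L^(-1/4) = w/12, so L = (12/w)^(4).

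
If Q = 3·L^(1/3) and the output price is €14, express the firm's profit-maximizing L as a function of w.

L(w) = (14/w)^(3/2)

MP_L = (1/3)·3·L^(-2/3) = L^(-2/3).
Setting P·MP_L = w: 14·L^(-2/3) = w.
Solving for L: L^(-2/3) = w/14, so L = (14/w)^(3/2).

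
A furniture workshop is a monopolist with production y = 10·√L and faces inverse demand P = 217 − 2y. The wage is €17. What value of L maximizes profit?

L* = 25

Marginal revenue from the inverse demand is MR = 217 − 4y.
The marginal product is MP_L = 5·L^(-1/2).
A monopolist hires until marginal revenue product equals the wage: MR·MP_L = w.
At L, y = 10·√L. Substituting and solving: (217 − 40·√L)·5·L^(-1/2) = 17 gives L = 25.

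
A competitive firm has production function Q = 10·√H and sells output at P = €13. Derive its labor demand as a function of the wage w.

H(w) = 4225/w²

MP_H = (1/2)·10·H^(-1/2) = 5·H^(-1/2).
Setting P·MP_H = w: 65·H^(-1/2) = w.
Solving for H: H^(-1/2) = w/65, so H = (65/w)^(2).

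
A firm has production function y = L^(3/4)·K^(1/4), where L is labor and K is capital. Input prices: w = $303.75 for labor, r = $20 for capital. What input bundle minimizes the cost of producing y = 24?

L* = 16, K* = 81

Cost minimization requires the marginal rate of technical substitution to equal the input-price ratio: MP_L/MP_K = w/r.
Here MP_L/MP_K = (3/4)·(K/L)/(1/4) = 3·(K/L). Setting this equal to 303.75/20 = 15.1875 gives K = 5.0625L.
Substituting into y = 24: L^(3/4)·(5.0625L)^(1/4) = 24.
Solving, L = 16 and K = 81.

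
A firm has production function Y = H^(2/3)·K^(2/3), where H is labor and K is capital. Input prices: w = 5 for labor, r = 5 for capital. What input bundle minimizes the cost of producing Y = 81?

Cost minimization requires the marginal rate of technical substitution to equal the input-price ratio: MP_H/MP_K = w/r.
Here MP_H/MP_K = (2/3)·(K/H)/(2/3) = (K/H). Setting this equal to 5/5 = 1 gives K = H.
Substituting into Y = 81: H^(2/3)·(H)^(2/3) = 81.
Solving, H = 27 and K = 27.

H* = 27, K* = 27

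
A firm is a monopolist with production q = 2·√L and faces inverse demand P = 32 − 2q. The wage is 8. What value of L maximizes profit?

Marginal revenue from the inverse demand is MR = 32 − 4q.
The marginal product is MP_L = L^(-1/2).
A monopolist hires until marginal revenue product equals the wage: MR·MP_L = w.
At L, q = 2·√L. Substituting and solving: (32 − 8·√L)·L^(-1/2) = 8 gives L = 4.

L* = 4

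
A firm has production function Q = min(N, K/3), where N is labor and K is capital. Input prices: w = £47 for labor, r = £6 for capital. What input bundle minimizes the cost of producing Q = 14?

N* = 14, K* = 42

With a fixed-proportions technology, the cost-minimizing bundle uses no slack in either input: N = K/3 = Q.
So N = 14 and K = 3·14 = 42.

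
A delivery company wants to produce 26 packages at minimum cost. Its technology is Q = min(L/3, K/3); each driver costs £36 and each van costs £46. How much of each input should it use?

With a fixed-proportions technology, the cost-minimizing bundle uses no slack in either input: L/3 = K/3 = Q.
So L = 3·26 = 78 and K = 3·26 = 78.

L* = 78, K* = 78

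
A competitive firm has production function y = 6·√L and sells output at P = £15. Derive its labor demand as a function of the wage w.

L(w) = 2025/w²

MP_L = (1/2)·6·L^(-1/2) = 3·L^(-1/2).
Setting P·MP_L = w: 45·L^(-1/2) = w.
Solving for L: L^(-1/2) = w/45, so L = (45/w)^(2).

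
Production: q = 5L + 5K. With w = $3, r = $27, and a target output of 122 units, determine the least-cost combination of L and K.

L* = 24.4, K* = 0

The inputs are perfect substitutes, so the firm uses whichever has the lower cost per unit of output.
Cost per unit of output via L is w/5 = 0.6; via K it is r/5 = 5.4. L is cheaper.
Producing q = 122 with L alone: L = 24.4, K = 0.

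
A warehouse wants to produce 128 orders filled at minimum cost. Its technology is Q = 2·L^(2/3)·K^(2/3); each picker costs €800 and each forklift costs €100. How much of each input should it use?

Cost minimization requires the marginal rate of technical substitution to equal the input-price ratio: MP_L/MP_K = w/r.
Here MP_L/MP_K = (2/3)·(K/L)/(2/3) = (K/L). Setting this equal to 800/100 = 8 gives K = 8L.
Substituting into Q = 128: 2·L^(2/3)·(8L)^(2/3) = 128.
Solving, L = 8 and K = 64.

L* = 8, K* = 64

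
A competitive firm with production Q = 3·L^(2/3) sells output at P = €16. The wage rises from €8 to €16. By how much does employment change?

ΔL = -56

From P·MP_L = w with MP_L = 2·L^(-1/3), the labor demand is L(w) = (32/w)^(3).
At w = 8: L = 64. At w = 16: L = 8.
ΔL = 8 − 64 = -56.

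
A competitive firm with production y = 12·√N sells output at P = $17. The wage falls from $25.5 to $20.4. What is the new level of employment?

From P·MP_N = w with MP_N = 6·N^(-1/2), the labor demand is N(w) = (102/w)^(2).
At w = 25.5: N = 16. At w = 20.4: N = 25.

N* = 25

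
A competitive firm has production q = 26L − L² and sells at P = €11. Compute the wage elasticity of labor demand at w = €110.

ε = -0.625

From P·MP_L = w with MP_L = 26 − 2L, labor demand is L(w) = (26 − w/11)/2.
dL/dw = −1/(22) = -1/22.
At w = 110, L = 8, so ε = (dL/dw)·(w/L) = (-1/22)·(110/8) = -0.625.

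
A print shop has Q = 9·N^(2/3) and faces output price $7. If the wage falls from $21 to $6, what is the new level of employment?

N* = 343

From P·MP_N = w with MP_N = 6·N^(-1/3), the labor demand is N(w) = (42/w)^(3).
At w = 21: N = 8. At w = 6: N = 343.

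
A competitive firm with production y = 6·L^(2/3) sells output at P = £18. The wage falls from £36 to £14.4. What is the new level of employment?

L* = 125

From P·MP_L = w with MP_L = 4·L^(-1/3), the labor demand is L(w) = (72/w)^(3).
At w = 36: L = 8. At w = 14.4: L = 125.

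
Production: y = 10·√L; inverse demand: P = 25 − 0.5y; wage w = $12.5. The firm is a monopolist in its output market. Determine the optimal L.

L* = 4

Marginal revenue from the inverse demand is MR = 25 − y.
The marginal product is MP_L = 5·L^(-1/2).
A monopolist hires until marginal revenue product equals the wage: MR·MP_L = w.
At L, y = 10·√L. Substituting and solving: (25 − 10·√L)·5·L^(-1/2) = 12.5 gives L = 4.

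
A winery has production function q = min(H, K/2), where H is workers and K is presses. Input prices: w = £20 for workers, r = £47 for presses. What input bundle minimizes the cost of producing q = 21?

H* = 21, K* = 42

With a fixed-proportions technology, the cost-minimizing bundle uses no slack in either input: H = K/2 = q.
So H = 21 and K = 2·21 = 42.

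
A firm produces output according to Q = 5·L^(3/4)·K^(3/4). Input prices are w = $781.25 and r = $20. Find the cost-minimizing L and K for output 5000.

Cost minimization requires the marginal rate of technical substitution to equal the input-price ratio: MP_L/MP_K = w/r.
Here MP_L/MP_K = (3/4)·(K/L)/(3/4) = (K/L). Setting this equal to 781.25/20 = 39.0625 gives K = 39.0625L.
Substituting into Q = 5000: 5·L^(3/4)·(39.0625L)^(3/4) = 5000.
Solving, L = 16 and K = 625.

L* = 16, K* = 625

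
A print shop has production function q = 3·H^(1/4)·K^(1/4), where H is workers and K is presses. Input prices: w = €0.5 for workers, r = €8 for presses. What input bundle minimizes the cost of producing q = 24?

Cost minimization requires the marginal rate of technical substitution to equal the input-price ratio: MP_H/MP_K = w/r.
Here MP_H/MP_K = (1/4)·(K/H)/(1/4) = (K/H). Setting this equal to 0.5/8 = 0.0625 gives K = 0.0625H.
Substituting into q = 24: 3·H^(1/4)·(0.0625H)^(1/4) = 24.
Solving, H = 256 and K = 16.

H* = 256, K* = 16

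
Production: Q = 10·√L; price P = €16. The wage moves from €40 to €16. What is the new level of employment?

From P·MP_L = w with MP_L = 5·L^(-1/2), the labor demand is L(w) = (80/w)^(2).
At w = 40: L = 4. At w = 16: L = 25.

L* = 25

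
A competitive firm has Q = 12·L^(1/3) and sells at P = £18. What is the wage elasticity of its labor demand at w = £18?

ε = -1.5

MP_L = (1/3)·12·L^(-2/3), so P·MP_L = w gives 72·L^(-2/3) = w.
Solving, L(w) = (72/w)^(3/2). This is a constant-elasticity form: L ∝ w^(−3/2), so ε = −3/2.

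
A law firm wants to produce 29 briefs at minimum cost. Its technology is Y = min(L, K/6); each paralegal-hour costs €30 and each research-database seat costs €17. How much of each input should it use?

L* = 29, K* = 174

With a fixed-proportions technology, the cost-minimizing bundle uses no slack in either input: L = K/6 = Y.
So L = 29 and K = 6·29 = 174.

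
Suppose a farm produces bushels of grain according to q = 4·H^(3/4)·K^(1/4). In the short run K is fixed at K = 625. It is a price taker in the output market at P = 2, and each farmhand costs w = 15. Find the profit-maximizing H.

H* = 16

With K = 625, MP_H = (3/4)·4·H^(-1/4)·625^(1/4) = 15·H^(-1/4).
Profit maximization for a price taker requires P·MP_H = w: 2·15·H^(-1/4) = 15.
So H^(-1/4) = 0.5, which gives H = 16.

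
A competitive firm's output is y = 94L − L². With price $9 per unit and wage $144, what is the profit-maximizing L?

The marginal product of L is MP_L = 94 − 2L.
A price-taking firm hires until the value of the marginal product equals the wage: P·MP_L = w, so 9·(94 − 2L) = 144.
Then 94 − 2L = 16, giving L = 39.

L* = 39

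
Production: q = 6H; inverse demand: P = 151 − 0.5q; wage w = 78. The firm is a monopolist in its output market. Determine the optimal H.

Marginal revenue from the inverse demand is MR = 151 − q.
The marginal product is MP_H = 6.
A monopolist hires until marginal revenue product equals the wage: MR·MP_H = w.
(151 − 6H)·6 = 78, so H = 23.

H* = 23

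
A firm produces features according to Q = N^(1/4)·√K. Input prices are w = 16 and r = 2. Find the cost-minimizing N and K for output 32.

N* = 16, K* = 256

Cost minimization requires the marginal rate of technical substitution to equal the input-price ratio: MP_N/MP_K = w/r.
Here MP_N/MP_K = (1/4)·(K/N)/(1/2) = 0.5·(K/N). Setting this equal to 16/2 = 8 gives K = 16N.
Substituting into Q = 32: N^(1/4)·(16N)^(1/2) = 32.
Solving, N = 16 and K = 256.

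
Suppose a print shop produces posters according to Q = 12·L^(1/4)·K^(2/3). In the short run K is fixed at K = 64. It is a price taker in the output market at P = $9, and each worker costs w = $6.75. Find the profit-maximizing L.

With K = 64, MP_L = (1/4)·12·L^(-3/4)·64^(2/3) = 48·L^(-3/4).
Profit maximization for a price taker requires P·MP_L = w: 9·48·L^(-3/4) = 6.75.
So L^(-3/4) = 0.015625, which gives L = 256.

L* = 256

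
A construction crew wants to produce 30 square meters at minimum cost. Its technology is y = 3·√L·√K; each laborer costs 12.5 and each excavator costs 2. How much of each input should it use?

L* = 4, K* = 25

Cost minimization requires the marginal rate of technical substitution to equal the input-price ratio: MP_L/MP_K = w/r.
Here MP_L/MP_K = (1/2)·(K/L)/(1/2) = (K/L). Setting this equal to 12.5/2 = 6.25 gives K = 6.25L.
Substituting into y = 30: 3·L^(1/2)·(6.25L)^(1/2) = 30.
Solving, L = 4 and K = 25.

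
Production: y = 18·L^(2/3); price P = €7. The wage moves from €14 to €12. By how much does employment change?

ΔL = 127

From P·MP_L = w with MP_L = 12·L^(-1/3), the labor demand is L(w) = (84/w)^(3).
At w = 14: L = 216. At w = 12: L = 343.
ΔL = 343 − 216 = 127.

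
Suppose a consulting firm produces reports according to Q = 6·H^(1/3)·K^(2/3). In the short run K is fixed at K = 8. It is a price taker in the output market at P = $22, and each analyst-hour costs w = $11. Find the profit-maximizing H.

H* = 64

With K = 8, MP_H = (1/3)·6·H^(-2/3)·8^(2/3) = 8·H^(-2/3).
Profit maximization for a price taker requires P·MP_H = w: 22·8·H^(-2/3) = 11.
So H^(-2/3) = 0.0625, which gives H = 64.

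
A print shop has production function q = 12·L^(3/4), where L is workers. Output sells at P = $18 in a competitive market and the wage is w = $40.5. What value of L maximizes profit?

MP_L = (3/4)·12·L^(-1/4) = 9·L^(-1/4).
Profit maximization for a price taker requires P·MP_L = w: 18·9·L^(-1/4) = 40.5.
So L^(-1/4) = 0.25, which gives L = 256.

L* = 256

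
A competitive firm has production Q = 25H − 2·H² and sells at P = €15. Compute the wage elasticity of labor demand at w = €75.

From P·MP_H = w with MP_H = 25 − 4H, labor demand is H(w) = (25 − w/15)/4.
dH/dw = −1/(60) = -1/60.
At w = 75, H = 5, so ε = (dH/dw)·(w/H) = (-1/60)·(75/5) = -0.25.

ε = -0.25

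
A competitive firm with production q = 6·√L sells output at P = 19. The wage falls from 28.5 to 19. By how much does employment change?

From P·MP_L = w with MP_L = 3·L^(-1/2), the labor demand is L(w) = (57/w)^(2).
At w = 28.5: L = 4. At w = 19: L = 9.
ΔL = 9 − 4 = 5.

ΔL = 5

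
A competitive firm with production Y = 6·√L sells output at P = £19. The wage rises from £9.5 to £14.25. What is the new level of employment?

L* = 16

From P·MP_L = w with MP_L = 3·L^(-1/2), the labor demand is L(w) = (57/w)^(2).
At w = 9.5: L = 36. At w = 14.25: L = 16.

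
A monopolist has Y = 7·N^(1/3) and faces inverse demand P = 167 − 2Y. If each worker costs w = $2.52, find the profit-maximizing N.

Marginal revenue from the inverse demand is MR = 167 − 4Y.
The marginal product is MP_N = (7/3)·N^(-2/3).
A monopolist hires until marginal revenue product equals the wage: MR·MP_N = w.
At N, Y = 7·N^(1/3). Substituting and solving: (167 − 28·N^(1/3))·(7/3)·N^(-2/3) = 2.52 gives N = 125.

N* = 125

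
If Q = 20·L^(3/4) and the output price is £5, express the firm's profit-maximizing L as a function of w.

L(w) = (75/w)^(4)

MP_L = (3/4)·20·L^(-1/4) = 15·L^(-1/4).
Setting P·MP_L = w: 75·L^(-1/4) = w.
Solving for L: L^(-1/4) = w/75, so L = (75/w)^(4).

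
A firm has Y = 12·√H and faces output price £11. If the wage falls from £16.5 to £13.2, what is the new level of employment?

From P·MP_H = w with MP_H = 6·H^(-1/2), the labor demand is H(w) = (66/w)^(2).
At w = 16.5: H = 16. At w = 13.2: H = 25.

H* = 25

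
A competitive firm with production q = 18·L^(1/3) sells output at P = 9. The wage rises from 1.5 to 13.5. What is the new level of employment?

From P·MP_L = w with MP_L = 6·L^(-2/3), the labor demand is L(w) = (54/w)^(3/2).
At w = 1.5: L = 216. At w = 13.5: L = 8.

L* = 8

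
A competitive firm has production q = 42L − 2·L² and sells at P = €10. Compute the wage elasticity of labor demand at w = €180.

From P·MP_L = w with MP_L = 42 − 4L, labor demand is L(w) = (42 − w/10)/4.
dL/dw = −1/(40) = -0.025.
At w = 180, L = 6, so ε = (dL/dw)·(w/L) = (-0.025)·(180/6) = -0.75.

ε = -0.75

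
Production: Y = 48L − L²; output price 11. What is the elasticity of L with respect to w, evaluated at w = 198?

ε = -0.6

From P·MP_L = w with MP_L = 48 − 2L, labor demand is L(w) = (48 − w/11)/2.
dL/dw = −1/(22) = -1/22.
At w = 198, L = 15, so ε = (dL/dw)·(w/L) = (-1/22)·(198/15) = -0.6.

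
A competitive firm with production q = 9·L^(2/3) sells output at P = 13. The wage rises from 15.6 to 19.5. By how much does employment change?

ΔL = -61

From P·MP_L = w with MP_L = 6·L^(-1/3), the labor demand is L(w) = (78/w)^(3).
At w = 15.6: L = 125. At w = 19.5: L = 64.
ΔL = 64 − 125 = -61.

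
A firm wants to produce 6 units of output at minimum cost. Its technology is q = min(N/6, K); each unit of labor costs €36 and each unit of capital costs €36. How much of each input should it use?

N* = 36, K* = 6

With a fixed-proportions technology, the cost-minimizing bundle uses no slack in either input: N/6 = K = q.
So N = 6·6 = 36 and K = 6.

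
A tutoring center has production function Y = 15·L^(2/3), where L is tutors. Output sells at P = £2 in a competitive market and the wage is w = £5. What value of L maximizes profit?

MP_L = (2/3)·15·L^(-1/3) = 10·L^(-1/3).
Profit maximization for a price taker requires P·MP_L = w: 2·10·L^(-1/3) = 5.
So L^(-1/3) = 0.25, which gives L = 64.

L* = 64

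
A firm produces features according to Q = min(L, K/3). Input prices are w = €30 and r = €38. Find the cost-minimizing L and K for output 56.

With a fixed-proportions technology, the cost-minimizing bundle uses no slack in either input: L = K/3 = Q.
So L = 56 and K = 3·56 = 168.

L* = 56, K* = 168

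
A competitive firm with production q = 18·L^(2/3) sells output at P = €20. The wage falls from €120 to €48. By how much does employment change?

From P·MP_L = w with MP_L = 12·L^(-1/3), the labor demand is L(w) = (240/w)^(3).
At w = 120: L = 8. At w = 48: L = 125.
ΔL = 125 − 8 = 117.

ΔL = 117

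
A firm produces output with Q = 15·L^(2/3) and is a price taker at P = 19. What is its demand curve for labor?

L(w) = 6859000/w³

MP_L = (2/3)·15·L^(-1/3) = 10·L^(-1/3).
Setting P·MP_L = w: 190·L^(-1/3) = w.
Solving for L: L^(-1/3) = w/190, so L = (190/w)^(3).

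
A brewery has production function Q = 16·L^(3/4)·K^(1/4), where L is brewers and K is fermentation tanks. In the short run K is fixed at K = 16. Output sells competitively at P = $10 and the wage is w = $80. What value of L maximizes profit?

L* = 81

With K = 16, MP_L = (3/4)·16·L^(-1/4)·16^(1/4) = 24·L^(-1/4).
Profit maximization for a price taker requires P·MP_L = w: 10·24·L^(-1/4) = 80.
So L^(-1/4) = 1/3, which gives L = 81.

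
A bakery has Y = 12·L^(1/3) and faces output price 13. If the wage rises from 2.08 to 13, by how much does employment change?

From P·MP_L = w with MP_L = 4·L^(-2/3), the labor demand is L(w) = (52/w)^(3/2).
At w = 2.08: L = 125. At w = 13: L = 8.
ΔL = 8 − 125 = -117.

ΔL = -117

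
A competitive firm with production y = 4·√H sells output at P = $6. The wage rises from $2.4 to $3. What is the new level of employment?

H* = 16

From P·MP_H = w with MP_H = 2·H^(-1/2), the labor demand is H(w) = (12/w)^(2).
At w = 2.4: H = 25. At w = 3: H = 16.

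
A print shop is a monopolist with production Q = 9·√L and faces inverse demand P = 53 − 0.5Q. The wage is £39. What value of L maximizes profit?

Marginal revenue from the inverse demand is MR = 53 − Q.
The marginal product is MP_L = 4.5·L^(-1/2).
A monopolist hires until marginal revenue product equals the wage: MR·MP_L = w.
At L, Q = 9·√L. Substituting and solving: (53 − 9·√L)·4.5·L^(-1/2) = 39 gives L = 9.

L* = 9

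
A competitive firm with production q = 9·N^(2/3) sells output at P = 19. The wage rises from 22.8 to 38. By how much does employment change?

From P·MP_N = w with MP_N = 6·N^(-1/3), the labor demand is N(w) = (114/w)^(3).
At w = 22.8: N = 125. At w = 38: N = 27.
ΔN = 27 − 125 = -98.

ΔN = -98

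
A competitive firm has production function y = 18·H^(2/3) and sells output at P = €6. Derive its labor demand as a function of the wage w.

MP_H = (2/3)·18·H^(-1/3) = 12·H^(-1/3).
Setting P·MP_H = w: 72·H^(-1/3) = w.
Solving for H: H^(-1/3) = w/72, so H = (72/w)^(3).

H(w) = 373248/w³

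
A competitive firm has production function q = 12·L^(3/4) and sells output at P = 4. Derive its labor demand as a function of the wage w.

MP_L = (3/4)·12·L^(-1/4) = 9·L^(-1/4).
Setting P·MP_L = w: 36·L^(-1/4) = w.
Solving for L: L^(-1/4) = w/36, so L = (36/w)^(4).

L(w) = 1679616/w^(4)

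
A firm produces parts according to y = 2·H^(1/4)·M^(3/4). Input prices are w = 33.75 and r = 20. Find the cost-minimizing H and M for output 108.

Cost minimization requires the marginal rate of technical substitution to equal the input-price ratio: MP_H/MP_M = w/r.
Here MP_H/MP_M = (1/4)·(M/H)/(3/4) = (1/3)·(M/H). Setting this equal to 33.75/20 = 1.6875 gives M = 5.0625H.
Substituting into y = 108: 2·H^(1/4)·(5.0625H)^(3/4) = 108.
Solving, H = 16 and M = 81.

H* = 16, M* = 81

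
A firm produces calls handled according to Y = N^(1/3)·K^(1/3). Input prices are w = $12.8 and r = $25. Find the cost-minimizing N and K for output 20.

Cost minimization requires the marginal rate of technical substitution to equal the input-price ratio: MP_N/MP_K = w/r.
Here MP_N/MP_K = (1/3)·(K/N)/(1/3) = (K/N). Setting this equal to 12.8/25 = 0.512 gives K = 0.512N.
Substituting into Y = 20: N^(1/3)·(0.512N)^(1/3) = 20.
Solving, N = 125 and K = 64.

N* = 125, K* = 64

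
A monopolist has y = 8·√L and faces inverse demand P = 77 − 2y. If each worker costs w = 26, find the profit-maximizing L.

Marginal revenue from the inverse demand is MR = 77 − 4y.
The marginal product is MP_L = 4·L^(-1/2).
A monopolist hires until marginal revenue product equals the wage: MR·MP_L = w.
At L, y = 8·√L. Substituting and solving: (77 − 32·√L)·4·L^(-1/2) = 26 gives L = 4.

L* = 4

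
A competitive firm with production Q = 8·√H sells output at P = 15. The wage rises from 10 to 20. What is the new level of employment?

From P·MP_H = w with MP_H = 4·H^(-1/2), the labor demand is H(w) = (60/w)^(2).
At w = 10: H = 36. At w = 20: H = 9.

H* = 9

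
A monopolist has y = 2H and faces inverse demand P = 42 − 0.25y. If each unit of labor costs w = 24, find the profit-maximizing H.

H* = 30

Marginal revenue from the inverse demand is MR = 42 − 0.5y.
The marginal product is MP_H = 2.
A monopolist hires until marginal revenue product equals the wage: MR·MP_H = w.
(42 − H)·2 = 24, so H = 30.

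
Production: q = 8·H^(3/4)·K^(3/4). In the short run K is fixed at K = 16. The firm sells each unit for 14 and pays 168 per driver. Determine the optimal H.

With K = 16, MP_H = (3/4)·8·H^(-1/4)·16^(3/4) = 48·H^(-1/4).
Profit maximization for a price taker requires P·MP_H = w: 14·48·H^(-1/4) = 168.
So H^(-1/4) = 0.25, which gives H = 256.

H* = 256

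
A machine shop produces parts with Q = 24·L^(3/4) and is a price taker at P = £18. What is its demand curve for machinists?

MP_L = (3/4)·24·L^(-1/4) = 18·L^(-1/4).
Setting P·MP_L = w: 324·L^(-1/4) = w.
Solving for L: L^(-1/4) = w/324, so L = (324/w)^(4).

L(w) = (324/w)^(4)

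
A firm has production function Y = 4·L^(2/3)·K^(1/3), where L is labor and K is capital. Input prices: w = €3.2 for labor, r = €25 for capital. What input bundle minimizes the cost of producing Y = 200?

Cost minimization requires the marginal rate of technical substitution to equal the input-price ratio: MP_L/MP_K = w/r.
Here MP_L/MP_K = (2/3)·(K/L)/(1/3) = 2·(K/L). Setting this equal to 3.2/25 = 0.128 gives K = 0.064L.
Substituting into Y = 200: 4·L^(2/3)·(0.064L)^(1/3) = 200.
Solving, L = 125 and K = 8.

L* = 125, K* = 8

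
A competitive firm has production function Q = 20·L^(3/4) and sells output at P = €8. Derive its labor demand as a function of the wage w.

L(w) = (120/w)^(4)

MP_L = (3/4)·20·L^(-1/4) = 15·L^(-1/4).
Setting P·MP_L = w: 120·L^(-1/4) = w.
Solving for L: L^(-1/4) = w/120, so L = (120/w)^(4).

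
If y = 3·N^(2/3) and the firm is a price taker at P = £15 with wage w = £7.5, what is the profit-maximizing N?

N* = 64

MP_N = (2/3)·3·N^(-1/3) = 2·N^(-1/3).
Profit maximization for a price taker requires P·MP_N = w: 15·2·N^(-1/3) = 7.5.
So N^(-1/3) = 0.25, which gives N = 64.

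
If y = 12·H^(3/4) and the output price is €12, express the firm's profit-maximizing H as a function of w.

H(w) = (108/w)^(4)

MP_H = (3/4)·12·H^(-1/4) = 9·H^(-1/4).
Setting P·MP_H = w: 108·H^(-1/4) = w.
Solving for H: H^(-1/4) = w/108, so H = (108/w)^(4).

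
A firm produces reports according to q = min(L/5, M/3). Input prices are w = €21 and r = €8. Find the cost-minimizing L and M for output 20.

With a fixed-proportions technology, the cost-minimizing bundle uses no slack in either input: L/5 = M/3 = q.
So L = 5·20 = 100 and M = 3·20 = 60.

L* = 100, M* = 60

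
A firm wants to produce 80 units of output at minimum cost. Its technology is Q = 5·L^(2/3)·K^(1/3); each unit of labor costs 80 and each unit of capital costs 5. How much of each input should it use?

Cost minimization requires the marginal rate of technical substitution to equal the input-price ratio: MP_L/MP_K = w/r.
Here MP_L/MP_K = (2/3)·(K/L)/(1/3) = 2·(K/L). Setting this equal to 80/5 = 16 gives K = 8L.
Substituting into Q = 80: 5·L^(2/3)·(8L)^(1/3) = 80.
Solving, L = 8 and K = 64.

L* = 8, K* = 64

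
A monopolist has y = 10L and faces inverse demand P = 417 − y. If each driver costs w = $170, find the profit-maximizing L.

Marginal revenue from the inverse demand is MR = 417 − 2y.
The marginal product is MP_L = 10.
A monopolist hires until marginal revenue product equals the wage: MR·MP_L = w.
(417 − 20L)·10 = 170, so L = 20.

L* = 20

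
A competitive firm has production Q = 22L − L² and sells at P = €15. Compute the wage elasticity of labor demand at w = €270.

From P·MP_L = w with MP_L = 22 − 2L, labor demand is L(w) = (22 − w/15)/2.
dL/dw = −1/(30) = -1/30.
At w = 270, L = 2, so ε = (dL/dw)·(w/L) = (-1/30)·(270/2) = -4.5.

ε = -4.5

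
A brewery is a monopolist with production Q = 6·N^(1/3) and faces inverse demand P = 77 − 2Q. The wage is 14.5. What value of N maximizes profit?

N* = 8

Marginal revenue from the inverse demand is MR = 77 − 4Q.
The marginal product is MP_N = 2·N^(-2/3).
A monopolist hires until marginal revenue product equals the wage: MR·MP_N = w.
At N, Q = 6·N^(1/3). Substituting and solving: (77 − 24·N^(1/3))·2·N^(-2/3) = 14.5 gives N = 8.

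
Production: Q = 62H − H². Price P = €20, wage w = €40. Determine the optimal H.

The marginal product of H is MP_H = 62 − 2H.
A price-taking firm hires until the value of the marginal product equals the wage: P·MP_H = w, so 20·(62 − 2H) = 40.
Then 62 − 2H = 2, giving H = 30.

H* = 30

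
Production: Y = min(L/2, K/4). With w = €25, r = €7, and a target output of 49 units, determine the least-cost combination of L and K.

L* = 98, K* = 196

With a fixed-proportions technology, the cost-minimizing bundle uses no slack in either input: L/2 = K/4 = Y.
So L = 2·49 = 98 and K = 4·49 = 196.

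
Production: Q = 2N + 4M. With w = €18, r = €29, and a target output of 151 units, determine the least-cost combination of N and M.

N* = 0, M* = 37.75

The inputs are perfect substitutes, so the firm uses whichever has the lower cost per unit of output.
Cost per unit of output via N is w/2 = 9; via M it is r/4 = 7.25. M is cheaper.
Producing Q = 151 with M alone: N = 0, M = 37.75.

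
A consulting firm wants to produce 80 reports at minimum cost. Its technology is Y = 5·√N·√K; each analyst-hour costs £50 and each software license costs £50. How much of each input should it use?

Cost minimization requires the marginal rate of technical substitution to equal the input-price ratio: MP_N/MP_K = w/r.
Here MP_N/MP_K = (1/2)·(K/N)/(1/2) = (K/N). Setting this equal to 50/50 = 1 gives K = N.
Substituting into Y = 80: 5·N^(1/2)·(N)^(1/2) = 80.
Solving, N = 16 and K = 16.

N* = 16, K* = 16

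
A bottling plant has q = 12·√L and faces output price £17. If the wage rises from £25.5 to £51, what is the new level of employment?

From P·MP_L = w with MP_L = 6·L^(-1/2), the labor demand is L(w) = (102/w)^(2).
At w = 25.5: L = 16. At w = 51: L = 4.

L* = 4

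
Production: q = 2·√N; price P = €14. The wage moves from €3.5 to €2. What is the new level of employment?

N* = 49

From P·MP_N = w with MP_N = N^(-1/2), the labor demand is N(w) = (14/w)^(2).
At w = 3.5: N = 16. At w = 2: N = 49.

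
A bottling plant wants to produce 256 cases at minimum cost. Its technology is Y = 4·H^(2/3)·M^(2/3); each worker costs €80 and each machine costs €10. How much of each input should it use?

Cost minimization requires the marginal rate of technical substitution to equal the input-price ratio: MP_H/MP_M = w/r.
Here MP_H/MP_M = (2/3)·(M/H)/(2/3) = (M/H). Setting this equal to 80/10 = 8 gives M = 8H.
Substituting into Y = 256: 4·H^(2/3)·(8H)^(2/3) = 256.
Solving, H = 8 and M = 64.

H* = 8, M* = 64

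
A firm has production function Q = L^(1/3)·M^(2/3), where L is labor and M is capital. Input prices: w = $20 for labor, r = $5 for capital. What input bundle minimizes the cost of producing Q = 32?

Cost minimization requires the marginal rate of technical substitution to equal the input-price ratio: MP_L/MP_M = w/r.
Here MP_L/MP_M = (1/3)·(M/L)/(2/3) = 0.5·(M/L). Setting this equal to 20/5 = 4 gives M = 8L.
Substituting into Q = 32: L^(1/3)·(8L)^(2/3) = 32.
Solving, L = 8 and M = 64.

L* = 8, M* = 64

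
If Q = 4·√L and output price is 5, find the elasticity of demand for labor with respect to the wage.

ε = -2

MP_L = (1/2)·4·L^(-1/2), so P·MP_L = w gives 10·L^(-1/2) = w.
Solving, L(w) = (10/w)^(2). This is a constant-elasticity form: L ∝ w^(−2), so ε = −2.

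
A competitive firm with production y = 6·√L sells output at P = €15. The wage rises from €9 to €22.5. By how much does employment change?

ΔL = -21

From P·MP_L = w with MP_L = 3·L^(-1/2), the labor demand is L(w) = (45/w)^(2).
At w = 9: L = 25. At w = 22.5: L = 4.
ΔL = 4 − 25 = -21.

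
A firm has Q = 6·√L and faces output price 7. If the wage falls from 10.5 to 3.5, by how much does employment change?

ΔL = 32

From P·MP_L = w with MP_L = 3·L^(-1/2), the labor demand is L(w) = (21/w)^(2).
At w = 10.5: L = 4. At w = 3.5: L = 36.
ΔL = 36 − 4 = 32.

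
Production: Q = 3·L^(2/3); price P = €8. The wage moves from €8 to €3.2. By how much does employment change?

From P·MP_L = w with MP_L = 2·L^(-1/3), the labor demand is L(w) = (16/w)^(3).
At w = 8: L = 8. At w = 3.2: L = 125.
ΔL = 125 − 8 = 117.

ΔL = 117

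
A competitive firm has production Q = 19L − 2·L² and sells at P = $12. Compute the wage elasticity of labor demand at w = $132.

ε = -1.375

From P·MP_L = w with MP_L = 19 − 4L, labor demand is L(w) = (19 − w/12)/4.
dL/dw = −1/(48) = -1/48.
At w = 132, L = 2, so ε = (dL/dw)·(w/L) = (-1/48)·(132/2) = -1.375.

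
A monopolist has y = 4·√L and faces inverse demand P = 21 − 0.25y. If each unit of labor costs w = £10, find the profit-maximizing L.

L* = 9

Marginal revenue from the inverse demand is MR = 21 − 0.5y.
The marginal product is MP_L = 2·L^(-1/2).
A monopolist hires until marginal revenue product equals the wage: MR·MP_L = w.
At L, y = 4·√L. Substituting and solving: (21 − 2·√L)·2·L^(-1/2) = 10 gives L = 9.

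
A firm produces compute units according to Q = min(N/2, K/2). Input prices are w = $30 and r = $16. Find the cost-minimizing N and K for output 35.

N* = 70, K* = 70

With a fixed-proportions technology, the cost-minimizing bundle uses no slack in either input: N/2 = K/2 = Q.
So N = 2·35 = 70 and K = 2·35 = 70.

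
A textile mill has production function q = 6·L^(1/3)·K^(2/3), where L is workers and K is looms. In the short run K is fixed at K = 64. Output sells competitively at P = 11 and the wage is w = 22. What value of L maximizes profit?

With K = 64, MP_L = (1/3)·6·L^(-2/3)·64^(2/3) = 32·L^(-2/3).
Profit maximization for a price taker requires P·MP_L = w: 11·32·L^(-2/3) = 22.
So L^(-2/3) = 0.0625, which gives L = 64.

L* = 64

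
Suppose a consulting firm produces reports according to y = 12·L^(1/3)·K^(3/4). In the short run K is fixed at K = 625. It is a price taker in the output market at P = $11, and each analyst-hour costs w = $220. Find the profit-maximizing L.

L* = 125

With K = 625, MP_L = (1/3)·12·L^(-2/3)·625^(3/4) = 500·L^(-2/3).
Profit maximization for a price taker requires P·MP_L = w: 11·500·L^(-2/3) = 220.
So L^(-2/3) = 0.04, which gives L = 125.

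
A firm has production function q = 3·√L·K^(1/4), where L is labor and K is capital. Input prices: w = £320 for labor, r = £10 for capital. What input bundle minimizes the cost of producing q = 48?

L* = 16, K* = 256

Cost minimization requires the marginal rate of technical substitution to equal the input-price ratio: MP_L/MP_K = w/r.
Here MP_L/MP_K = (1/2)·(K/L)/(1/4) = 2·(K/L). Setting this equal to 320/10 = 32 gives K = 16L.
Substituting into q = 48: 3·L^(1/2)·(16L)^(1/4) = 48.
Solving, L = 16 and K = 256.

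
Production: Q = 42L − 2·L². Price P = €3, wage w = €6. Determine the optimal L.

The marginal product of L is MP_L = 42 − 4L.
A price-taking firm hires until the value of the marginal product equals the wage: P·MP_L = w, so 3·(42 − 4L) = 6.
Then 42 − 4L = 2, giving L = 10.

L* = 10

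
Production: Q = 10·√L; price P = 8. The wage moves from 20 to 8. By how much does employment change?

ΔL = 21

From P·MP_L = w with MP_L = 5·L^(-1/2), the labor demand is L(w) = (40/w)^(2).
At w = 20: L = 4. At w = 8: L = 25.
ΔL = 25 − 4 = 21.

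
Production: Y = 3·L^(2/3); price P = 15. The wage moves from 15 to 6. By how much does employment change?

ΔL = 117

From P·MP_L = w with MP_L = 2·L^(-1/3), the labor demand is L(w) = (30/w)^(3).
At w = 15: L = 8. At w = 6: L = 125.
ΔL = 125 − 8 = 117.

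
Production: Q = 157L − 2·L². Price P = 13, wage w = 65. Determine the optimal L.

L* = 38

The marginal product of L is MP_L = 157 − 4L.
A price-taking firm hires until the value of the marginal product equals the wage: P·MP_L = w, so 13·(157 − 4L) = 65.
Then 157 − 4L = 5, giving L = 38.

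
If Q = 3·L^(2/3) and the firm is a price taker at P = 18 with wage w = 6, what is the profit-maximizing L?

MP_L = (2/3)·3·L^(-1/3) = 2·L^(-1/3).
Profit maximization for a price taker requires P·MP_L = w: 18·2·L^(-1/3) = 6.
So L^(-1/3) = 1/6, which gives L = 216.

L* = 216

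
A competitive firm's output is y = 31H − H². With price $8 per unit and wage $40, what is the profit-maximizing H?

The marginal product of H is MP_H = 31 − 2H.
A price-taking firm hires until the value of the marginal product equals the wage: P·MP_H = w, so 8·(31 − 2H) = 40.
Then 31 − 2H = 5, giving H = 13.

H* = 13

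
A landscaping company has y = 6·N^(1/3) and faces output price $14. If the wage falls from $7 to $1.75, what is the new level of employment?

From P·MP_N = w with MP_N = 2·N^(-2/3), the labor demand is N(w) = (28/w)^(3/2).
At w = 7: N = 8. At w = 1.75: N = 64.

N* = 64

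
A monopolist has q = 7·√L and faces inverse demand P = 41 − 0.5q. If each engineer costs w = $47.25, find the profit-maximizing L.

L* = 4

Marginal revenue from the inverse demand is MR = 41 − q.
The marginal product is MP_L = 3.5·L^(-1/2).
A monopolist hires until marginal revenue product equals the wage: MR·MP_L = w.
At L, q = 7·√L. Substituting and solving: (41 − 7·√L)·3.5·L^(-1/2) = 47.25 gives L = 4.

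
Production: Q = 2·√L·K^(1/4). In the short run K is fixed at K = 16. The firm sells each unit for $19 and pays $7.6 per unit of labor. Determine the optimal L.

L* = 25

With K = 16, MP_L = (1/2)·2·L^(-1/2)·16^(1/4) = 2·L^(-1/2).
Profit maximization for a price taker requires P·MP_L = w: 19·2·L^(-1/2) = 7.6.
So L^(-1/2) = 0.2, which gives L = 25.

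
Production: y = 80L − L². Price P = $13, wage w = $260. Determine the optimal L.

L* = 30

The marginal product of L is MP_L = 80 − 2L.
A price-taking firm hires until the value of the marginal product equals the wage: P·MP_L = w, so 13·(80 − 2L) = 260.
Then 80 − 2L = 20, giving L = 30.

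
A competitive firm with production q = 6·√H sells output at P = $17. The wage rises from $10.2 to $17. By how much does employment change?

From P·MP_H = w with MP_H = 3·H^(-1/2), the labor demand is H(w) = (51/w)^(2).
At w = 10.2: H = 25. At w = 17: H = 9.
ΔH = 9 − 25 = -16.

ΔH = -16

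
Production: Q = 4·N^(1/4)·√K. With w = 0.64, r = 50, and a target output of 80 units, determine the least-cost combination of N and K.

Cost minimization requires the marginal rate of technical substitution to equal the input-price ratio: MP_N/MP_K = w/r.
Here MP_N/MP_K = (1/4)·(K/N)/(1/2) = 0.5·(K/N). Setting this equal to 0.64/50 = 0.0128 gives K = 0.0256N.
Substituting into Q = 80: 4·N^(1/4)·(0.0256N)^(1/2) = 80.
Solving, N = 625 and K = 16.

N* = 625, K* = 16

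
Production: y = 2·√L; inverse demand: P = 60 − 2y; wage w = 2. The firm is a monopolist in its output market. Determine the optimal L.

Marginal revenue from the inverse demand is MR = 60 − 4y.
The marginal product is MP_L = L^(-1/2).
A monopolist hires until marginal revenue product equals the wage: MR·MP_L = w.
At L, y = 2·√L. Substituting and solving: (60 − 8·√L)·L^(-1/2) = 2 gives L = 36.

L* = 36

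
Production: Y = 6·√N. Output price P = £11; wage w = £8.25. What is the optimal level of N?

MP_N = (1/2)·6·N^(-1/2) = 3·N^(-1/2).
Profit maximization for a price taker requires P·MP_N = w: 11·3·N^(-1/2) = 8.25.
So N^(-1/2) = 0.25, which gives N = 16.

N* = 16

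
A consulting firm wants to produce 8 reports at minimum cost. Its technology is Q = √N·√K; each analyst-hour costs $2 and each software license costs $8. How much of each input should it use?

Cost minimization requires the marginal rate of technical substitution to equal the input-price ratio: MP_N/MP_K = w/r.
Here MP_N/MP_K = (1/2)·(K/N)/(1/2) = (K/N). Setting this equal to 2/8 = 0.25 gives K = 0.25N.
Substituting into Q = 8: N^(1/2)·(0.25N)^(1/2) = 8.
Solving, N = 16 and K = 4.

N* = 16, K* = 4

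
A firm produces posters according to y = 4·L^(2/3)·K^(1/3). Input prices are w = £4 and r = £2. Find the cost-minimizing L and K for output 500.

L* = 125, K* = 125

Cost minimization requires the marginal rate of technical substitution to equal the input-price ratio: MP_L/MP_K = w/r.
Here MP_L/MP_K = (2/3)·(K/L)/(1/3) = 2·(K/L). Setting this equal to 4/2 = 2 gives K = L.
Substituting into y = 500: 4·L^(2/3)·(L)^(1/3) = 500.
Solving, L = 125 and K = 125.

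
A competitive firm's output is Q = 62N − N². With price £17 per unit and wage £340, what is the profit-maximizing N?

N* = 21

The marginal product of N is MP_N = 62 − 2N.
A price-taking firm hires until the value of the marginal product equals the wage: P·MP_N = w, so 17·(62 − 2N) = 340.
Then 62 − 2N = 20, giving N = 21.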